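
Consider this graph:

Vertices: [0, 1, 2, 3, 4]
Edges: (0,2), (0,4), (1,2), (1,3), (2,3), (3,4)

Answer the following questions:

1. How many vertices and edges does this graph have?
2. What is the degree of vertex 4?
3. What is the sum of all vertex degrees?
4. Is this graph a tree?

Count: 5 vertices, 6 edges.
Vertex 4 has neighbors [0, 3], degree = 2.
Handshaking lemma: 2 * 6 = 12.
A tree on 5 vertices has 4 edges. This graph has 6 edges (2 extra). Not a tree.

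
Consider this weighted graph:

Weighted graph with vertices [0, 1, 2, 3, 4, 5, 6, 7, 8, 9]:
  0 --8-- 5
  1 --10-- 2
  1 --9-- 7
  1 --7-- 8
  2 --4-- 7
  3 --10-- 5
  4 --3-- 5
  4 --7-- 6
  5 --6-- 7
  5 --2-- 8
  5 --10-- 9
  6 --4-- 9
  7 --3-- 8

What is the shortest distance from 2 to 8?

Using Dijkstra's algorithm from vertex 2:
Shortest path: 2 -> 7 -> 8
Total weight: 4 + 3 = 7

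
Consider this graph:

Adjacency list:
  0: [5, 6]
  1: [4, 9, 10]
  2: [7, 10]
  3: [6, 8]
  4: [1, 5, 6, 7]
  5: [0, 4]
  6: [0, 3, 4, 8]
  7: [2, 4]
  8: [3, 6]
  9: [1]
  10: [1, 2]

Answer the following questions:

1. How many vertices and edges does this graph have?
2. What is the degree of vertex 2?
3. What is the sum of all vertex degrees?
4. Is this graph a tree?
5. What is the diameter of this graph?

Count: 11 vertices, 13 edges.
Vertex 2 has neighbors [7, 10], degree = 2.
Handshaking lemma: 2 * 13 = 26.
A tree on 11 vertices has 10 edges. This graph has 13 edges (3 extra). Not a tree.
Diameter (longest shortest path) = 4.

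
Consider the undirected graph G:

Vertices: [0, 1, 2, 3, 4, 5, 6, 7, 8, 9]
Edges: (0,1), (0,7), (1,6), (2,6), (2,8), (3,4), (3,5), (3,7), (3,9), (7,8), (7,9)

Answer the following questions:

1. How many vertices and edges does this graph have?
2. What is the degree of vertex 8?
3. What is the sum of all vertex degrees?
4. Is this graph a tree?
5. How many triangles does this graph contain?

Count: 10 vertices, 11 edges.
Vertex 8 has neighbors [2, 7], degree = 2.
Handshaking lemma: 2 * 11 = 22.
A tree on 10 vertices has 9 edges. This graph has 11 edges (2 extra). Not a tree.
Number of triangles = 1.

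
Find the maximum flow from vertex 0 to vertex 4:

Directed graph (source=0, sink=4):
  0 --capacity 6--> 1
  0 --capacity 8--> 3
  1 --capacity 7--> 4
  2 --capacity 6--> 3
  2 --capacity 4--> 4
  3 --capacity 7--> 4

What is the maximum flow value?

Computing max flow:
  Flow on (0->1): 6/6
  Flow on (0->3): 7/8
  Flow on (1->4): 6/7
  Flow on (3->4): 7/7
Maximum flow = 13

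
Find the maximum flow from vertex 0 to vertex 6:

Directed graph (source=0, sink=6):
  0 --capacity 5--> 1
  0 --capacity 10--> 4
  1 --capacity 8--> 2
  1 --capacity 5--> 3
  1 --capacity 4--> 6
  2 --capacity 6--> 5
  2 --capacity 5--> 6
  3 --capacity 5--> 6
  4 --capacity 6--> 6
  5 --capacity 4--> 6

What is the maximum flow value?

Computing max flow:
  Flow on (0->1): 5/5
  Flow on (0->4): 6/10
  Flow on (1->2): 1/8
  Flow on (1->6): 4/4
  Flow on (2->6): 1/5
  Flow on (4->6): 6/6
Maximum flow = 11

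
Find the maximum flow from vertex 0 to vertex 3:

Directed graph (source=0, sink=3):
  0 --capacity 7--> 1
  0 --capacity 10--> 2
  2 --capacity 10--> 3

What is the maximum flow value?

Computing max flow:
  Flow on (0->2): 10/10
  Flow on (2->3): 10/10
Maximum flow = 10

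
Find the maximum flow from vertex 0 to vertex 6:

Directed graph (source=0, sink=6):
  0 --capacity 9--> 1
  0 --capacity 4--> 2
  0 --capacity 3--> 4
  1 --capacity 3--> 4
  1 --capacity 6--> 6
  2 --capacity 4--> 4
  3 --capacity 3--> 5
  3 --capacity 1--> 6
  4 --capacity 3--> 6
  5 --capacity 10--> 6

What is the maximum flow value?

Computing max flow:
  Flow on (0->1): 6/9
  Flow on (0->4): 3/3
  Flow on (1->6): 6/6
  Flow on (4->6): 3/3
Maximum flow = 9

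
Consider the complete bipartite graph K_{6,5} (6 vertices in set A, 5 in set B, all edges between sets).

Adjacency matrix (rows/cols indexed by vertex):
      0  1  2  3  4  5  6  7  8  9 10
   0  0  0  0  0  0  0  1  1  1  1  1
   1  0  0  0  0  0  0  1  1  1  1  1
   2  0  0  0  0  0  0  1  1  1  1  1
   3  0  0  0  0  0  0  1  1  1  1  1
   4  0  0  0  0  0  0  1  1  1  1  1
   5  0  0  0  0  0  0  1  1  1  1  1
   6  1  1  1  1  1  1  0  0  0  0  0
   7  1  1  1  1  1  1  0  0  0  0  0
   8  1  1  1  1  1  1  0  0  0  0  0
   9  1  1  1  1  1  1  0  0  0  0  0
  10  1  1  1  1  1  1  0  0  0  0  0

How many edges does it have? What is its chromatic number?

K_{6,5} has 6 * 5 = 30 edges.
Bipartite graphs have chromatic number 2 (color each partition differently).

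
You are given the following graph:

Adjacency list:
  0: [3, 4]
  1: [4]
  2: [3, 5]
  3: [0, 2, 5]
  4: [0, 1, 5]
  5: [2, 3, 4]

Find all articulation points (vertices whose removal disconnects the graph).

An articulation point is a vertex whose removal disconnects the graph.
Articulation points: [4]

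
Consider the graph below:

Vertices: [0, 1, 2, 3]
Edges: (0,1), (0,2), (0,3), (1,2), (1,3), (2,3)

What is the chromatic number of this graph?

The graph has a maximum clique of size 4 (lower bound on chromatic number).
A valid 4-coloring: {0: 0, 1: 1, 2: 2, 3: 3}.
Chromatic number = 4.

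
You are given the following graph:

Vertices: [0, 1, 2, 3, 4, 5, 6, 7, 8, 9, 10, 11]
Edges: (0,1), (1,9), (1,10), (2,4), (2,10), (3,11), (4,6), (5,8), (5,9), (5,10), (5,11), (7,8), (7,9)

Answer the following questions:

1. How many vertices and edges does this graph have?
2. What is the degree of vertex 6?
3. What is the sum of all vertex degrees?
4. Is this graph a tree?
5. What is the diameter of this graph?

Count: 12 vertices, 13 edges.
Vertex 6 has neighbors [4], degree = 1.
Handshaking lemma: 2 * 13 = 26.
A tree on 12 vertices has 11 edges. This graph has 13 edges (2 extra). Not a tree.
Diameter (longest shortest path) = 6.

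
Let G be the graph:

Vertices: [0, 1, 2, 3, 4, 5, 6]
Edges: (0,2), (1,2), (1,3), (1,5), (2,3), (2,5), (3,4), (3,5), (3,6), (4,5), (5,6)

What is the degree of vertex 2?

Vertex 2 has neighbors [0, 1, 3, 5], so deg(2) = 4.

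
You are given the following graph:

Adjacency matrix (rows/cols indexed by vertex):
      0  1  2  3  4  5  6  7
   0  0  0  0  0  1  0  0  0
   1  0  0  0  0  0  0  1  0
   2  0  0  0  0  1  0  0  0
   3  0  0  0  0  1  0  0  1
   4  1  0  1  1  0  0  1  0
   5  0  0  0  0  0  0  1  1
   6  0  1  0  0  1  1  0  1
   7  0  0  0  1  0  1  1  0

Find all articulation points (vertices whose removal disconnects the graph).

An articulation point is a vertex whose removal disconnects the graph.
Articulation points: [4, 6]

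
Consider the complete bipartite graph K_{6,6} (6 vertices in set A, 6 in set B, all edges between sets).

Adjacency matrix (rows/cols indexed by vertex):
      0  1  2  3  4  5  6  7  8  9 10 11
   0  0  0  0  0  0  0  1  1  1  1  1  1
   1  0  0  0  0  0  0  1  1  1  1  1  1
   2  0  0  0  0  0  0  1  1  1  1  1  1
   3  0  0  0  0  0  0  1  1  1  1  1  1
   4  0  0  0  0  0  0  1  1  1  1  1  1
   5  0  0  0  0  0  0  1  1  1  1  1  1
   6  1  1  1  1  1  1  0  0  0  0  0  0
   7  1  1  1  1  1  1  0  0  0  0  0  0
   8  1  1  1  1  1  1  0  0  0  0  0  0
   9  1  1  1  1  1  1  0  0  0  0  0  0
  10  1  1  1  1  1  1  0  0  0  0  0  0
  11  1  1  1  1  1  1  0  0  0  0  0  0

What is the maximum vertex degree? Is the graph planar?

Set-A vertices have degree 6; set-B vertices have degree 6. Maximum degree = max(6,6) = 6.
K_{6,6} contains K_{3,3} as a subgraph (since both sides have >= 3 vertices); by Kuratowski's theorem it is not planar.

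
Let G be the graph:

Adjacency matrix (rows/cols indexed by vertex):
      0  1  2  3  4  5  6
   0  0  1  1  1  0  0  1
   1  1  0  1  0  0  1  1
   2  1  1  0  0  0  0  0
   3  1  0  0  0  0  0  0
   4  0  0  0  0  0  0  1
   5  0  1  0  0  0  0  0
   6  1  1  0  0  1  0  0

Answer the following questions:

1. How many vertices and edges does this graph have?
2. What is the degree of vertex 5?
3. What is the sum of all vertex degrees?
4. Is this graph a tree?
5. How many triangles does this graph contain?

Count: 7 vertices, 8 edges.
Vertex 5 has neighbors [1], degree = 1.
Handshaking lemma: 2 * 8 = 16.
A tree on 7 vertices has 6 edges. This graph has 8 edges (2 extra). Not a tree.
Number of triangles = 2.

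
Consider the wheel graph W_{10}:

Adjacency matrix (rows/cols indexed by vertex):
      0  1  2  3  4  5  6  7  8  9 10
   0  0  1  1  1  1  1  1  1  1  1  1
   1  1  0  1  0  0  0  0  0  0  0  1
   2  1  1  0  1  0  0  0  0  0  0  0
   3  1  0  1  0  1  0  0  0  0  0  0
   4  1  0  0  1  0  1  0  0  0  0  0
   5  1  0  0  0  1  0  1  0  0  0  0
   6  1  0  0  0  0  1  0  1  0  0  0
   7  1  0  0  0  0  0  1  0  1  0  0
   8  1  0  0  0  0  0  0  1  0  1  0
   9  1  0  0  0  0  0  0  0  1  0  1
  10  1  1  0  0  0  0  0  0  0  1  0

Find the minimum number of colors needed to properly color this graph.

W_{10} = C_{10} plus a hub adjacent to every cycle vertex.
The outer cycle needs 2 colors (even cycle); the hub is adjacent to all of them so needs a fresh color.
Chromatic number = 2 + 1 = 3.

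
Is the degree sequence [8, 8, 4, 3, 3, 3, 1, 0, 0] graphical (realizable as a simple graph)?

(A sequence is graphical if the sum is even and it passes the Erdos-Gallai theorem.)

Sum of degrees = 30. Sum is even but fails Erdos-Gallai. The sequence is NOT graphical.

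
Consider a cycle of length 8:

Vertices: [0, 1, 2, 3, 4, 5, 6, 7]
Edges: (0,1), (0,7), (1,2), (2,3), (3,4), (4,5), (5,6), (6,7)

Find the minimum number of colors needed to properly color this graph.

This is an even cycle (C_8). Even cycles are bipartite.
Chromatic number = 2.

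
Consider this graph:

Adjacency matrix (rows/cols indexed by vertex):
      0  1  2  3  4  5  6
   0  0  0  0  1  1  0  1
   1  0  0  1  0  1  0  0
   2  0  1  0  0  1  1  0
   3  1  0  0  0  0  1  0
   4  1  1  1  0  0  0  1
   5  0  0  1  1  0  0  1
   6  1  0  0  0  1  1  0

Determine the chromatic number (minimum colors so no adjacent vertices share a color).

The graph has a maximum clique of size 3 (lower bound on chromatic number).
A valid 3-coloring: {0: 1, 1: 2, 2: 1, 3: 2, 4: 0, 5: 0, 6: 2}.
Chromatic number = 3.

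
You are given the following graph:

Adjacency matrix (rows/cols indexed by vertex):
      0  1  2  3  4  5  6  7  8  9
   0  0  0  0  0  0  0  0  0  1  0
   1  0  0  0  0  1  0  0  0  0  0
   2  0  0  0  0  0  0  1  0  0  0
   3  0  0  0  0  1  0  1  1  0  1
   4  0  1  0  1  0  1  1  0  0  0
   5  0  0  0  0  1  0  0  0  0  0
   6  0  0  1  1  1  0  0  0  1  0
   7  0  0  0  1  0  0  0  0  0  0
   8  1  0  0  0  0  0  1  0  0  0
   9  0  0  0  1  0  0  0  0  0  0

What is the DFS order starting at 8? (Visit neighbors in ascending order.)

DFS from vertex 8 (neighbors processed in ascending order):
Visit order: 8, 0, 6, 2, 3, 4, 1, 5, 7, 9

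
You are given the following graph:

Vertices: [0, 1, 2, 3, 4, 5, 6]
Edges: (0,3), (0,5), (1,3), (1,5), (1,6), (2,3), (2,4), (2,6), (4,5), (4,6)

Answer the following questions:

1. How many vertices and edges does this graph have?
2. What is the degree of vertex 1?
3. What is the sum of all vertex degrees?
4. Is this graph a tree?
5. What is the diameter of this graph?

Count: 7 vertices, 10 edges.
Vertex 1 has neighbors [3, 5, 6], degree = 3.
Handshaking lemma: 2 * 10 = 20.
A tree on 7 vertices has 6 edges. This graph has 10 edges (4 extra). Not a tree.
Diameter (longest shortest path) = 3.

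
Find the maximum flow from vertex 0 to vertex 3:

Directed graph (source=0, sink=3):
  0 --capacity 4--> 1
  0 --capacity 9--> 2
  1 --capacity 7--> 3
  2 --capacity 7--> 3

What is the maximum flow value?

Computing max flow:
  Flow on (0->1): 4/4
  Flow on (0->2): 7/9
  Flow on (1->3): 4/7
  Flow on (2->3): 7/7
Maximum flow = 11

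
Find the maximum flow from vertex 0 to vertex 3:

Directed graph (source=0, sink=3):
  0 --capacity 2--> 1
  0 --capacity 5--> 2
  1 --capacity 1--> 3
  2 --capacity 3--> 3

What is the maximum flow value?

Computing max flow:
  Flow on (0->1): 1/2
  Flow on (0->2): 3/5
  Flow on (1->3): 1/1
  Flow on (2->3): 3/3
Maximum flow = 4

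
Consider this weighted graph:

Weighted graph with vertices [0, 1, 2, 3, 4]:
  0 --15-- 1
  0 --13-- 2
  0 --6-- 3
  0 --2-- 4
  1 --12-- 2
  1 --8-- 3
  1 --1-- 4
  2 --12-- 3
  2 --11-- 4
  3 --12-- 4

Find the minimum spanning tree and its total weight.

Applying Kruskal's algorithm (sort edges by weight, add if no cycle):
  Add (1,4) w=1
  Add (0,4) w=2
  Add (0,3) w=6
  Skip (1,3) w=8 (creates cycle)
  Add (2,4) w=11
  Skip (1,2) w=12 (creates cycle)
  Skip (2,3) w=12 (creates cycle)
  Skip (3,4) w=12 (creates cycle)
  Skip (0,2) w=13 (creates cycle)
  Skip (0,1) w=15 (creates cycle)
MST weight = 20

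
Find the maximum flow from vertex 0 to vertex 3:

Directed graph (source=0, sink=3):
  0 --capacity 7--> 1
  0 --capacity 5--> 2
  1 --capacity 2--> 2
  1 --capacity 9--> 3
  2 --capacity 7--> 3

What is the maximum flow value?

Computing max flow:
  Flow on (0->1): 7/7
  Flow on (0->2): 5/5
  Flow on (1->3): 7/9
  Flow on (2->3): 5/7
Maximum flow = 12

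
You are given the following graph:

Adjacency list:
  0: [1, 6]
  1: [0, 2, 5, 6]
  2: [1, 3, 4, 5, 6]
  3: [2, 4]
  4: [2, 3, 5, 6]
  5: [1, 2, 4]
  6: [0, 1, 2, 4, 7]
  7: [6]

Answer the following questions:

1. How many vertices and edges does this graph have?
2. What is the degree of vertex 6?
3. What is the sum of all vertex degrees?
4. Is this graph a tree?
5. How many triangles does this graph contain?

Count: 8 vertices, 13 edges.
Vertex 6 has neighbors [0, 1, 2, 4, 7], degree = 5.
Handshaking lemma: 2 * 13 = 26.
A tree on 8 vertices has 7 edges. This graph has 13 edges (6 extra). Not a tree.
Number of triangles = 6.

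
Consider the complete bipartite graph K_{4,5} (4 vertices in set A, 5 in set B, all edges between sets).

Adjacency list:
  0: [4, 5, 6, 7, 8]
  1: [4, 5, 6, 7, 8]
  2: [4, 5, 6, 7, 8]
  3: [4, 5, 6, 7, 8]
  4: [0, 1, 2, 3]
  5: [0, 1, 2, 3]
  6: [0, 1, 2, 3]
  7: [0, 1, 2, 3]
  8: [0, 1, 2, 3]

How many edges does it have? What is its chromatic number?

K_{4,5} has 4 * 5 = 20 edges.
Bipartite graphs have chromatic number 2 (color each partition differently).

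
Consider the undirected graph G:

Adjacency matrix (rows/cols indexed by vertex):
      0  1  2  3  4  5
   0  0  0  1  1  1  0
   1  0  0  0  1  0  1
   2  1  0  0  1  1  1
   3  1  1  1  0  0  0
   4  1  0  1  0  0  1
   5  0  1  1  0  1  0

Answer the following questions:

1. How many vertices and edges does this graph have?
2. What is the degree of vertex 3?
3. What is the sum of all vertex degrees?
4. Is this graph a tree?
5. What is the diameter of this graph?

Count: 6 vertices, 9 edges.
Vertex 3 has neighbors [0, 1, 2], degree = 3.
Handshaking lemma: 2 * 9 = 18.
A tree on 6 vertices has 5 edges. This graph has 9 edges (4 extra). Not a tree.
Diameter (longest shortest path) = 2.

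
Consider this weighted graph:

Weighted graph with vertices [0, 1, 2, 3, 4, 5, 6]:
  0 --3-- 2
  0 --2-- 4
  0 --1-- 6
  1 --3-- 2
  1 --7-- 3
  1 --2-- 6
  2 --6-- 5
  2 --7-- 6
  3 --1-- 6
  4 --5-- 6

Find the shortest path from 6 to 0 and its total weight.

Using Dijkstra's algorithm from vertex 6:
Shortest path: 6 -> 0
Total weight: 1 = 1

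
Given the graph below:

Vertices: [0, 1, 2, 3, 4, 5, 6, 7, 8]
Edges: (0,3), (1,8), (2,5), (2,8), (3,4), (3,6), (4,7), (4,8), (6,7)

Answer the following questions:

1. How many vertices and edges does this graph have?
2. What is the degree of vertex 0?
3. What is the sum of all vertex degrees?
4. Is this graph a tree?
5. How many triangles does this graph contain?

Count: 9 vertices, 9 edges.
Vertex 0 has neighbors [3], degree = 1.
Handshaking lemma: 2 * 9 = 18.
A tree on 9 vertices has 8 edges. This graph has 9 edges (1 extra). Not a tree.
Number of triangles = 0.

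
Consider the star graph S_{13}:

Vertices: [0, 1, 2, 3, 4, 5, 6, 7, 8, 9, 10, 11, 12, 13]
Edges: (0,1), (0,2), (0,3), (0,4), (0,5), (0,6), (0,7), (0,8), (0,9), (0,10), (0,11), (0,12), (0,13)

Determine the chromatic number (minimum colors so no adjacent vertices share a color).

S_{13} has one hub adjacent to 13 leaves; leaves are pairwise non-adjacent.
Color the hub 0 and every leaf 1.
Chromatic number = 2.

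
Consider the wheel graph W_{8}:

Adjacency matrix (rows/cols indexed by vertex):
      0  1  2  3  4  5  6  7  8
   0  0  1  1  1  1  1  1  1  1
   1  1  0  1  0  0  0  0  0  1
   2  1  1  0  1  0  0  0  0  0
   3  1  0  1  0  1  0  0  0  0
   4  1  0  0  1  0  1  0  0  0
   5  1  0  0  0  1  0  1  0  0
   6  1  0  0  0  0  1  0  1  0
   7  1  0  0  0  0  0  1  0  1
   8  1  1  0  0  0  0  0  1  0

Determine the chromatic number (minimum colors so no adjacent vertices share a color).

W_{8} = C_{8} plus a hub adjacent to every cycle vertex.
The outer cycle needs 2 colors (even cycle); the hub is adjacent to all of them so needs a fresh color.
Chromatic number = 2 + 1 = 3.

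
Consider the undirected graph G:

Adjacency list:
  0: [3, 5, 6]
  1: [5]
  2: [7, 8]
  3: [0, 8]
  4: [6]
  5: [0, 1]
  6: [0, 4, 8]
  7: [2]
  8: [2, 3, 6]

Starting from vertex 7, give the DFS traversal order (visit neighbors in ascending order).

DFS from vertex 7 (neighbors processed in ascending order):
Visit order: 7, 2, 8, 3, 0, 5, 1, 6, 4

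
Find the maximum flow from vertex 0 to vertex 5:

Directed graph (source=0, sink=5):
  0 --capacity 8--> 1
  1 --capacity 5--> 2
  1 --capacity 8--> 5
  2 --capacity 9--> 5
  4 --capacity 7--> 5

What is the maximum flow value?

Computing max flow:
  Flow on (0->1): 8/8
  Flow on (1->5): 8/8
Maximum flow = 8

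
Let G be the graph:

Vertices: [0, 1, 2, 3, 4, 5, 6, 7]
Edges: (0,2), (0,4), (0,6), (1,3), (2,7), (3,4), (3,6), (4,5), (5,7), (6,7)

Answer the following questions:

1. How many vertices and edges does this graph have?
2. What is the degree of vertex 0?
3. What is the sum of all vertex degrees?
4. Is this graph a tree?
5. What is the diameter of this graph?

Count: 8 vertices, 10 edges.
Vertex 0 has neighbors [2, 4, 6], degree = 3.
Handshaking lemma: 2 * 10 = 20.
A tree on 8 vertices has 7 edges. This graph has 10 edges (3 extra). Not a tree.
Diameter (longest shortest path) = 4.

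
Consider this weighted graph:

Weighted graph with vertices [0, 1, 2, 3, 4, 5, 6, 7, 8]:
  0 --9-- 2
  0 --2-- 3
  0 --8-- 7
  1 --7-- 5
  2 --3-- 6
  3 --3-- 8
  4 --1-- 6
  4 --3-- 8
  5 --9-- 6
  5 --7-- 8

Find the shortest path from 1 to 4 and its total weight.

Using Dijkstra's algorithm from vertex 1:
Shortest path: 1 -> 5 -> 6 -> 4
Total weight: 7 + 9 + 1 = 17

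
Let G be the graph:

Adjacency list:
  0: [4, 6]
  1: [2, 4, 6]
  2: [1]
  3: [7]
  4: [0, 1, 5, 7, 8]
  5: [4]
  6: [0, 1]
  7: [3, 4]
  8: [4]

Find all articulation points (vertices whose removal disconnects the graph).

An articulation point is a vertex whose removal disconnects the graph.
Articulation points: [1, 4, 7]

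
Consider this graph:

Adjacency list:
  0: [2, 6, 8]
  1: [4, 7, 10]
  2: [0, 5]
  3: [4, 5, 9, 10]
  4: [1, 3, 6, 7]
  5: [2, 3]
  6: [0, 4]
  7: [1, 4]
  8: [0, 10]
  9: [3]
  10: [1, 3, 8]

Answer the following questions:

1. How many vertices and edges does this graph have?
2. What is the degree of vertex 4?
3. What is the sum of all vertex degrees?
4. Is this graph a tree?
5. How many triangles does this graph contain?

Count: 11 vertices, 14 edges.
Vertex 4 has neighbors [1, 3, 6, 7], degree = 4.
Handshaking lemma: 2 * 14 = 28.
A tree on 11 vertices has 10 edges. This graph has 14 edges (4 extra). Not a tree.
Number of triangles = 1.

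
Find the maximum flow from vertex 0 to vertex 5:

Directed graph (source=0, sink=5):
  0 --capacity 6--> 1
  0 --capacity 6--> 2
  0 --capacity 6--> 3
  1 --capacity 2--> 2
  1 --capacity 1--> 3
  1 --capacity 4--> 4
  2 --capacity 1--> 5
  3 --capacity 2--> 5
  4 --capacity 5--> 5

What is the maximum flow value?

Computing max flow:
  Flow on (0->1): 5/6
  Flow on (0->2): 1/6
  Flow on (0->3): 1/6
  Flow on (1->3): 1/1
  Flow on (1->4): 4/4
  Flow on (2->5): 1/1
  Flow on (3->5): 2/2
  Flow on (4->5): 4/5
Maximum flow = 7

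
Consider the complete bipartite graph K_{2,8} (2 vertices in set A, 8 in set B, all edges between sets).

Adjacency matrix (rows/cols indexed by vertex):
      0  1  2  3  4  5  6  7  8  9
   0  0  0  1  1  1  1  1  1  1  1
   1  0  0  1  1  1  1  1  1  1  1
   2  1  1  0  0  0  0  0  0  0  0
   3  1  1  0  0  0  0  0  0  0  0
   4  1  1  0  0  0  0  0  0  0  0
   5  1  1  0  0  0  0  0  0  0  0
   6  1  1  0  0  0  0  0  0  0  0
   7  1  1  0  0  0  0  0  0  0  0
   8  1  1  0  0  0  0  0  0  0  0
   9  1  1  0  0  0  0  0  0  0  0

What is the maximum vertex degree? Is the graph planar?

Set-A vertices have degree 8; set-B vertices have degree 2. Maximum degree = max(2,8) = 8.
min(2,8) <= 2, so K_{2,8} avoids a K_{3,3} subdivision and is planar.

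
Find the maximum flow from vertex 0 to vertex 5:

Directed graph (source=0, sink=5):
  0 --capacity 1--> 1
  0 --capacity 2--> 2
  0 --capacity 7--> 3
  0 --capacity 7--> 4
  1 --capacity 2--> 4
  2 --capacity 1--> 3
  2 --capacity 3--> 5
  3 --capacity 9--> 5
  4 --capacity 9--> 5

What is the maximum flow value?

Computing max flow:
  Flow on (0->1): 1/1
  Flow on (0->2): 2/2
  Flow on (0->3): 7/7
  Flow on (0->4): 7/7
  Flow on (1->4): 1/2
  Flow on (2->5): 2/3
  Flow on (3->5): 7/9
  Flow on (4->5): 8/9
Maximum flow = 17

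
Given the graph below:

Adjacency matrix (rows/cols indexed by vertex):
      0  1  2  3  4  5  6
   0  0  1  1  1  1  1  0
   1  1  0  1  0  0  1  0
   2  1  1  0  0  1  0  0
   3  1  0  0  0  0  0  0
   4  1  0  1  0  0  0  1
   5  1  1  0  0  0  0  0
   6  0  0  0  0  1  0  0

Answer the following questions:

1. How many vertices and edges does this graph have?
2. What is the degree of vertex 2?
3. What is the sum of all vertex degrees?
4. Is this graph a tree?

Count: 7 vertices, 9 edges.
Vertex 2 has neighbors [0, 1, 4], degree = 3.
Handshaking lemma: 2 * 9 = 18.
A tree on 7 vertices has 6 edges. This graph has 9 edges (3 extra). Not a tree.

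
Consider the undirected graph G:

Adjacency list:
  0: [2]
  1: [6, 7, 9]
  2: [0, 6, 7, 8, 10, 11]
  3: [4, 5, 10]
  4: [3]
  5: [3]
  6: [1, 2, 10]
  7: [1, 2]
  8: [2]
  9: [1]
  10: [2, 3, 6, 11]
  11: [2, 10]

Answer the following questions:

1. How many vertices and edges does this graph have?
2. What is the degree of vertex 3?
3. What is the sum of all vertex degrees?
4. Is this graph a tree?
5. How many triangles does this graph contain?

Count: 12 vertices, 14 edges.
Vertex 3 has neighbors [4, 5, 10], degree = 3.
Handshaking lemma: 2 * 14 = 28.
A tree on 12 vertices has 11 edges. This graph has 14 edges (3 extra). Not a tree.
Number of triangles = 2.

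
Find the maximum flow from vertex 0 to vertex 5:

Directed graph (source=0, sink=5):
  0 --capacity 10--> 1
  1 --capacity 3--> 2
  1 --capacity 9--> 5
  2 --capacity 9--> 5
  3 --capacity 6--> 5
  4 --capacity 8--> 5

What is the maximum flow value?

Computing max flow:
  Flow on (0->1): 10/10
  Flow on (1->2): 1/3
  Flow on (1->5): 9/9
  Flow on (2->5): 1/9
Maximum flow = 10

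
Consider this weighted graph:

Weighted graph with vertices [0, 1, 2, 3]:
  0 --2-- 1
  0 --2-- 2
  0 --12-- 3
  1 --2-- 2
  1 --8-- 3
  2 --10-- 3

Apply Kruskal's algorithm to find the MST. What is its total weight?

Applying Kruskal's algorithm (sort edges by weight, add if no cycle):
  Add (0,2) w=2
  Add (0,1) w=2
  Skip (1,2) w=2 (creates cycle)
  Add (1,3) w=8
  Skip (2,3) w=10 (creates cycle)
  Skip (0,3) w=12 (creates cycle)
MST weight = 12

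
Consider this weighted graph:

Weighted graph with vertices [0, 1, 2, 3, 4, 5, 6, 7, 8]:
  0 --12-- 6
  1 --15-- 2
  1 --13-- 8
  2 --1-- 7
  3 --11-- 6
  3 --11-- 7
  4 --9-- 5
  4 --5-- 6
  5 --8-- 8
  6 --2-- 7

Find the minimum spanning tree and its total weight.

Applying Kruskal's algorithm (sort edges by weight, add if no cycle):
  Add (2,7) w=1
  Add (6,7) w=2
  Add (4,6) w=5
  Add (5,8) w=8
  Add (4,5) w=9
  Add (3,7) w=11
  Skip (3,6) w=11 (creates cycle)
  Add (0,6) w=12
  Add (1,8) w=13
  Skip (1,2) w=15 (creates cycle)
MST weight = 61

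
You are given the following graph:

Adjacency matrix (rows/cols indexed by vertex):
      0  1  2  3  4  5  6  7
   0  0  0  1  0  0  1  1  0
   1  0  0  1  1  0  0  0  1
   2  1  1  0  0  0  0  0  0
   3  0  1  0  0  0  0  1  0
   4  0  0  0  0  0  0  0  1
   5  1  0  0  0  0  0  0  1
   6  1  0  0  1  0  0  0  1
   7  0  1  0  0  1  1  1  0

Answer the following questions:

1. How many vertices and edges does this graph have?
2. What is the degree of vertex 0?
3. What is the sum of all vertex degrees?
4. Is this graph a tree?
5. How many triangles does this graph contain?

Count: 8 vertices, 10 edges.
Vertex 0 has neighbors [2, 5, 6], degree = 3.
Handshaking lemma: 2 * 10 = 20.
A tree on 8 vertices has 7 edges. This graph has 10 edges (3 extra). Not a tree.
Number of triangles = 0.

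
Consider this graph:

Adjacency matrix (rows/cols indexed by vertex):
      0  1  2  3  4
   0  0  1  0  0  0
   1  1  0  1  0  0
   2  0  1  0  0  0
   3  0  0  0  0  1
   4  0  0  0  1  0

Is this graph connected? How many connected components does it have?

Checking connectivity: the graph has 2 connected component(s).
Components: [[0, 1, 2], [3, 4]]. The graph is NOT connected.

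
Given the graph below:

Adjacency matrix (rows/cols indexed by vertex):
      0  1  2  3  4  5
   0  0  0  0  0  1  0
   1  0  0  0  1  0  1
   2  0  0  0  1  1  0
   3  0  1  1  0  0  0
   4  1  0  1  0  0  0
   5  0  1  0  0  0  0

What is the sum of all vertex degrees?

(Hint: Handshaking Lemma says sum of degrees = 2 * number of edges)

Count edges: 5 edges.
By Handshaking Lemma: sum of degrees = 2 * 5 = 10.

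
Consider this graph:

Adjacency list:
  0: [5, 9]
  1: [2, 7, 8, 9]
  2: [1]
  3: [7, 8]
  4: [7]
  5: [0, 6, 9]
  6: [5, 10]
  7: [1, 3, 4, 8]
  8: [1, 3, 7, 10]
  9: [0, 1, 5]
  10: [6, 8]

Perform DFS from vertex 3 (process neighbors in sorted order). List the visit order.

DFS from vertex 3 (neighbors processed in ascending order):
Visit order: 3, 7, 1, 2, 8, 10, 6, 5, 0, 9, 4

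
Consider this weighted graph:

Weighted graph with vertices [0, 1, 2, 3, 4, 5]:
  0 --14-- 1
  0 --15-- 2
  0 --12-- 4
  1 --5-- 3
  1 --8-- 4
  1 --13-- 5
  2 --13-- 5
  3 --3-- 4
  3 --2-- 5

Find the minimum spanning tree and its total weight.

Applying Kruskal's algorithm (sort edges by weight, add if no cycle):
  Add (3,5) w=2
  Add (3,4) w=3
  Add (1,3) w=5
  Skip (1,4) w=8 (creates cycle)
  Add (0,4) w=12
  Skip (1,5) w=13 (creates cycle)
  Add (2,5) w=13
  Skip (0,1) w=14 (creates cycle)
  Skip (0,2) w=15 (creates cycle)
MST weight = 35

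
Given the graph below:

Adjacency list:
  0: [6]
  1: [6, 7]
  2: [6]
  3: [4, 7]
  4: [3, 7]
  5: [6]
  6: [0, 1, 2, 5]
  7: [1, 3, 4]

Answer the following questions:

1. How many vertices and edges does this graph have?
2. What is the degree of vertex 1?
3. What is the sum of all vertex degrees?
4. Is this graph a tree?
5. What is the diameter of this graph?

Count: 8 vertices, 8 edges.
Vertex 1 has neighbors [6, 7], degree = 2.
Handshaking lemma: 2 * 8 = 16.
A tree on 8 vertices has 7 edges. This graph has 8 edges (1 extra). Not a tree.
Diameter (longest shortest path) = 4.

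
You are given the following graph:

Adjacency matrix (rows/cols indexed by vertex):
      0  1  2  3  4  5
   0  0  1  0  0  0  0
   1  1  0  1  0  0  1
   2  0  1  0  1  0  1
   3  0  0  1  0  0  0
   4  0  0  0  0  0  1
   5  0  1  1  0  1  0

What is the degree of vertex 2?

Vertex 2 has neighbors [1, 3, 5], so deg(2) = 3.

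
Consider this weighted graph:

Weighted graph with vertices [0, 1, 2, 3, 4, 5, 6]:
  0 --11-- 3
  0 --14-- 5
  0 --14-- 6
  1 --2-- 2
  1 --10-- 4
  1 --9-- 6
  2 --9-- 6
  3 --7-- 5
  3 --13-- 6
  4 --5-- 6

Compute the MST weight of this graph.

Applying Kruskal's algorithm (sort edges by weight, add if no cycle):
  Add (1,2) w=2
  Add (4,6) w=5
  Add (3,5) w=7
  Add (1,6) w=9
  Skip (2,6) w=9 (creates cycle)
  Skip (1,4) w=10 (creates cycle)
  Add (0,3) w=11
  Add (3,6) w=13
  Skip (0,6) w=14 (creates cycle)
  Skip (0,5) w=14 (creates cycle)
MST weight = 47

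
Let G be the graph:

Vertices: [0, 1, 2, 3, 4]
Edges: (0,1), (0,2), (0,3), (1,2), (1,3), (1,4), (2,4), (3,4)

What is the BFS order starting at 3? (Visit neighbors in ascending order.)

BFS from vertex 3 (neighbors processed in ascending order):
Visit order: 3, 0, 1, 4, 2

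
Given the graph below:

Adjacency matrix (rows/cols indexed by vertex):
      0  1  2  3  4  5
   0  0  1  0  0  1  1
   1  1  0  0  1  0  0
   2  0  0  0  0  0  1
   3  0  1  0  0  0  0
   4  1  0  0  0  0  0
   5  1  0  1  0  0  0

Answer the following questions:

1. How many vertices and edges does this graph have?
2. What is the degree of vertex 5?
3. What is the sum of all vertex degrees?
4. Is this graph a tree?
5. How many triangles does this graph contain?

Count: 6 vertices, 5 edges.
Vertex 5 has neighbors [0, 2], degree = 2.
Handshaking lemma: 2 * 5 = 10.
A graph is a tree iff it is connected and has exactly n-1 edges. This graph is connected (all 6 vertices in one component) and has 6-1 = 5 edges. It is a tree.
Number of triangles = 0.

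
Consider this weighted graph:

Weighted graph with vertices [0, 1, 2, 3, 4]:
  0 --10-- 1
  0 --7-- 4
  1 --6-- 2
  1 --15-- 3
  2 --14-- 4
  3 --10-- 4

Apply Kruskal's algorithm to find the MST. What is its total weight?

Applying Kruskal's algorithm (sort edges by weight, add if no cycle):
  Add (1,2) w=6
  Add (0,4) w=7
  Add (0,1) w=10
  Add (3,4) w=10
  Skip (2,4) w=14 (creates cycle)
  Skip (1,3) w=15 (creates cycle)
MST weight = 33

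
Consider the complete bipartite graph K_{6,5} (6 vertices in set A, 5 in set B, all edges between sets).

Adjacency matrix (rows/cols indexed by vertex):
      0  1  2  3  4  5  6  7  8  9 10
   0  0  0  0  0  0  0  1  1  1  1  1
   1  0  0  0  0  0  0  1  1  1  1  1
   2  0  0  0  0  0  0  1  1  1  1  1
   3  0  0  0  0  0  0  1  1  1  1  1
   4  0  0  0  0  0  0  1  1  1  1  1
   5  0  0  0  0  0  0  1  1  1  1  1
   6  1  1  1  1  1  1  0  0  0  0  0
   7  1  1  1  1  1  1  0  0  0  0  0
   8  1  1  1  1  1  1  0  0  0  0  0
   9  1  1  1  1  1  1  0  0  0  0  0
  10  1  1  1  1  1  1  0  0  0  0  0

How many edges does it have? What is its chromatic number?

K_{6,5} has 6 * 5 = 30 edges.
Bipartite graphs have chromatic number 2 (color each partition differently).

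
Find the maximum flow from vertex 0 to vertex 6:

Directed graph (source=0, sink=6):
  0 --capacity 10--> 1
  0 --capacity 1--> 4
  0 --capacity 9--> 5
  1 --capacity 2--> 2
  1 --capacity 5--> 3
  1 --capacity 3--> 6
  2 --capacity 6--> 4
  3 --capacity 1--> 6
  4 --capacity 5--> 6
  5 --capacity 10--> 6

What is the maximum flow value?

Computing max flow:
  Flow on (0->1): 6/10
  Flow on (0->4): 1/1
  Flow on (0->5): 9/9
  Flow on (1->2): 2/2
  Flow on (1->3): 1/5
  Flow on (1->6): 3/3
  Flow on (2->4): 2/6
  Flow on (3->6): 1/1
  Flow on (4->6): 3/5
  Flow on (5->6): 9/10
Maximum flow = 16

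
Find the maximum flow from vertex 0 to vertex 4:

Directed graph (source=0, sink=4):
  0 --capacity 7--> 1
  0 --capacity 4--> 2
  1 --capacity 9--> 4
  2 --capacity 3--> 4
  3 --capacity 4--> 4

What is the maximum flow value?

Computing max flow:
  Flow on (0->1): 7/7
  Flow on (0->2): 3/4
  Flow on (1->4): 7/9
  Flow on (2->4): 3/3
Maximum flow = 10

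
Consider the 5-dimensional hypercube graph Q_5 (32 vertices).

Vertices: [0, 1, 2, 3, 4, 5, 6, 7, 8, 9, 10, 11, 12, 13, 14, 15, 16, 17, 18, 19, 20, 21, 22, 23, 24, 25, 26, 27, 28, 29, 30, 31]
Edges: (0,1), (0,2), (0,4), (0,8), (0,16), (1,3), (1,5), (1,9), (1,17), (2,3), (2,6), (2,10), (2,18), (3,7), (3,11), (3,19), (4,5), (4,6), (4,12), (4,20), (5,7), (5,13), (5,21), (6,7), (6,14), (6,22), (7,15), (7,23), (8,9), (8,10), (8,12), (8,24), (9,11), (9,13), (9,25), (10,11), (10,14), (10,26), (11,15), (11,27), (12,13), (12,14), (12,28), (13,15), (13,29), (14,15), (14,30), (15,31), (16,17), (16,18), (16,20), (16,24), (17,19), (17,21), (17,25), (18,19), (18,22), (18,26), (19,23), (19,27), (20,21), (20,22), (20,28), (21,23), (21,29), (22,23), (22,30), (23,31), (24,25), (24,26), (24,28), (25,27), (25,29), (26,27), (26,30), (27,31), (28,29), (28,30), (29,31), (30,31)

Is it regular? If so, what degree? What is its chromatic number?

In Q_5, every vertex has exactly 5 neighbors (flip one of 5 bits), so it is 5-regular.
Q_5 is bipartite (partition by bit-parity), so chromatic number = 2.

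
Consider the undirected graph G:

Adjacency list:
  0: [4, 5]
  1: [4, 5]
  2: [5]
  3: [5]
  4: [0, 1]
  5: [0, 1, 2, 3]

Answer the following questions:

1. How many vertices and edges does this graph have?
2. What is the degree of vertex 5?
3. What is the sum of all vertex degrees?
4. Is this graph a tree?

Count: 6 vertices, 6 edges.
Vertex 5 has neighbors [0, 1, 2, 3], degree = 4.
Handshaking lemma: 2 * 6 = 12.
A tree on 6 vertices has 5 edges. This graph has 6 edges (1 extra). Not a tree.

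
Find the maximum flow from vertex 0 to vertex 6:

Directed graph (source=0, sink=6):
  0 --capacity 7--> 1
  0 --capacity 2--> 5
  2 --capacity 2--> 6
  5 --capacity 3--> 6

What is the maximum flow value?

Computing max flow:
  Flow on (0->5): 2/2
  Flow on (5->6): 2/3
Maximum flow = 2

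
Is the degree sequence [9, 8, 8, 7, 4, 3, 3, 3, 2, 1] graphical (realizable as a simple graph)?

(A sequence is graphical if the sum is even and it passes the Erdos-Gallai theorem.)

Sum of degrees = 48. Sum is even but fails Erdos-Gallai. The sequence is NOT graphical.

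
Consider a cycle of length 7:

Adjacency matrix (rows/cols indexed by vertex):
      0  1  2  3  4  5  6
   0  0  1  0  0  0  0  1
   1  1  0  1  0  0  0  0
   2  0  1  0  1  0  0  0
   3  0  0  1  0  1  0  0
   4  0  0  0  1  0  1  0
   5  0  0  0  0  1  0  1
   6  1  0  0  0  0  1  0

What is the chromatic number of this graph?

This is an odd cycle (C_7). Odd cycles are not bipartite (any 2-coloring forces two adjacent vertices to match), and 3 colors suffice.
Chromatic number = 3.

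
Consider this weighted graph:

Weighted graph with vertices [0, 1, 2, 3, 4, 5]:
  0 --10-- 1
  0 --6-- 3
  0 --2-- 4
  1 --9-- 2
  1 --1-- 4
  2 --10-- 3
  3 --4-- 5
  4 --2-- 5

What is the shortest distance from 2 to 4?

Using Dijkstra's algorithm from vertex 2:
Shortest path: 2 -> 1 -> 4
Total weight: 9 + 1 = 10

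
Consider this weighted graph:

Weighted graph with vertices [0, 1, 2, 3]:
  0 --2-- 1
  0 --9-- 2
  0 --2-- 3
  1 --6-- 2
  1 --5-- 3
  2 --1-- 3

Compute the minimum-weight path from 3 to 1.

Using Dijkstra's algorithm from vertex 3:
Shortest path: 3 -> 0 -> 1
Total weight: 2 + 2 = 4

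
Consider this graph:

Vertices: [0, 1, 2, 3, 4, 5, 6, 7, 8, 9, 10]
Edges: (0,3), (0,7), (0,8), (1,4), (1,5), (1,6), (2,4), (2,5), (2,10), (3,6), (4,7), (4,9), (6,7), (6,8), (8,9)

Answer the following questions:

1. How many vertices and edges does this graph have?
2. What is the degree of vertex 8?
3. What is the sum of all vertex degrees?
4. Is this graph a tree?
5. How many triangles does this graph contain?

Count: 11 vertices, 15 edges.
Vertex 8 has neighbors [0, 6, 9], degree = 3.
Handshaking lemma: 2 * 15 = 30.
A tree on 11 vertices has 10 edges. This graph has 15 edges (5 extra). Not a tree.
Number of triangles = 0.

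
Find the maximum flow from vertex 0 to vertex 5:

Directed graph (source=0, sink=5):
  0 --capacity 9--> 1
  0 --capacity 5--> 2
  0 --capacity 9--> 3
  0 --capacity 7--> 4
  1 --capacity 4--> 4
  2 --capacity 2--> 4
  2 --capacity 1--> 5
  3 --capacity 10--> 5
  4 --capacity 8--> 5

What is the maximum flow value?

Computing max flow:
  Flow on (0->1): 4/9
  Flow on (0->2): 3/5
  Flow on (0->3): 9/9
  Flow on (0->4): 2/7
  Flow on (1->4): 4/4
  Flow on (2->4): 2/2
  Flow on (2->5): 1/1
  Flow on (3->5): 9/10
  Flow on (4->5): 8/8
Maximum flow = 18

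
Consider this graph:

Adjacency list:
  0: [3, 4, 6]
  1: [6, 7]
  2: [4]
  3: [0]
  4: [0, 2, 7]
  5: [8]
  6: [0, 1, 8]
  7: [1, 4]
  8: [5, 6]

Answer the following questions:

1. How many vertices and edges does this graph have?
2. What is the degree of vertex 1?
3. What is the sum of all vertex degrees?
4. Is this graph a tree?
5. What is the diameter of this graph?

Count: 9 vertices, 9 edges.
Vertex 1 has neighbors [6, 7], degree = 2.
Handshaking lemma: 2 * 9 = 18.
A tree on 9 vertices has 8 edges. This graph has 9 edges (1 extra). Not a tree.
Diameter (longest shortest path) = 5.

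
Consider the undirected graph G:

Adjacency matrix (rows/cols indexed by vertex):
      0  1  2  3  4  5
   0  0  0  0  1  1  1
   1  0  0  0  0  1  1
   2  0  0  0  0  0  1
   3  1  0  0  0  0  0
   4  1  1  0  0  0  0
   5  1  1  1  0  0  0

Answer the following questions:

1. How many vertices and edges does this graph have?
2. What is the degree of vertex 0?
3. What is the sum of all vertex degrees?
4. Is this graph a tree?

Count: 6 vertices, 6 edges.
Vertex 0 has neighbors [3, 4, 5], degree = 3.
Handshaking lemma: 2 * 6 = 12.
A tree on 6 vertices has 5 edges. This graph has 6 edges (1 extra). Not a tree.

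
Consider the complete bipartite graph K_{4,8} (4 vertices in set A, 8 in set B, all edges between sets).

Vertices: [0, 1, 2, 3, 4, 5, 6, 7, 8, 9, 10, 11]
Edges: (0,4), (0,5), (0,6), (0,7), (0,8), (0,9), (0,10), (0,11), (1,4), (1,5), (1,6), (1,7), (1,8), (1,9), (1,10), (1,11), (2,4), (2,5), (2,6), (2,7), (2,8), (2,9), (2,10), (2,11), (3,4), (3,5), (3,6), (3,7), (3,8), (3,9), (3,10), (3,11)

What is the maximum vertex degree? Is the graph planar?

Set-A vertices have degree 8; set-B vertices have degree 4. Maximum degree = max(4,8) = 8.
K_{4,8} contains K_{3,3} as a subgraph (since both sides have >= 3 vertices); by Kuratowski's theorem it is not planar.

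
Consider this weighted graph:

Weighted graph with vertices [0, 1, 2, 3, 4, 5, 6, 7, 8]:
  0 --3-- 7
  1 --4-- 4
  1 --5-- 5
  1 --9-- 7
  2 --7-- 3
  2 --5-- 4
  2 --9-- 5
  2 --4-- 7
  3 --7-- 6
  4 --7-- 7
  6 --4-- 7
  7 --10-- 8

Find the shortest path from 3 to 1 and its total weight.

Using Dijkstra's algorithm from vertex 3:
Shortest path: 3 -> 2 -> 4 -> 1
Total weight: 7 + 5 + 4 = 16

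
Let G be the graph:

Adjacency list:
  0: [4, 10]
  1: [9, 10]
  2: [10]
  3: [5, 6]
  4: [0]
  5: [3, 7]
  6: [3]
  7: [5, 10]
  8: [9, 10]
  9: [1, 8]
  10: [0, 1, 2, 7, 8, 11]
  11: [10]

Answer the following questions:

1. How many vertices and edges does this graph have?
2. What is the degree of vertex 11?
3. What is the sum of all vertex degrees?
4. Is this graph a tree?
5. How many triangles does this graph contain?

Count: 12 vertices, 12 edges.
Vertex 11 has neighbors [10], degree = 1.
Handshaking lemma: 2 * 12 = 24.
A tree on 12 vertices has 11 edges. This graph has 12 edges (1 extra). Not a tree.
Number of triangles = 0.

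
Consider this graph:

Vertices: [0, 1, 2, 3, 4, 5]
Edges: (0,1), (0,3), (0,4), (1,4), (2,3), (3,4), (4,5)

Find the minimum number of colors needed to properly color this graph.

The graph has a maximum clique of size 3 (lower bound on chromatic number).
A valid 3-coloring: {0: 1, 1: 2, 2: 0, 3: 2, 4: 0, 5: 1}.
Chromatic number = 3.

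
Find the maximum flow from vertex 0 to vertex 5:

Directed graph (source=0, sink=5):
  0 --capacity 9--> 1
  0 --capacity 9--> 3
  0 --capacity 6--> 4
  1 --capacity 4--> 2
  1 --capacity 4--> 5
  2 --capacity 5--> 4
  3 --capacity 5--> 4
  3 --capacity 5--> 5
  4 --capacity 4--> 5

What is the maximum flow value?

Computing max flow:
  Flow on (0->1): 8/9
  Flow on (0->3): 5/9
  Flow on (1->2): 4/4
  Flow on (1->5): 4/4
  Flow on (2->4): 4/5
  Flow on (3->5): 5/5
  Flow on (4->5): 4/4
Maximum flow = 13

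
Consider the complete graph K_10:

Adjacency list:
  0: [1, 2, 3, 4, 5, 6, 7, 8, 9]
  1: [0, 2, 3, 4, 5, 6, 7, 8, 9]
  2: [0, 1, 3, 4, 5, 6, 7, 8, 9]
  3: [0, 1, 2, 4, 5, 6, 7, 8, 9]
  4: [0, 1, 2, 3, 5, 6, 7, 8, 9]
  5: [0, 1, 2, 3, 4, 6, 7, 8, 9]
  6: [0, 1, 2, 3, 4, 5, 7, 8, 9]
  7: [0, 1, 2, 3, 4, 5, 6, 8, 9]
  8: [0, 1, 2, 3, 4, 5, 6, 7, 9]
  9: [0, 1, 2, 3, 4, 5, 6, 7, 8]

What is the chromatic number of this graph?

In K_10, every vertex is adjacent to every other vertex.
Each vertex needs a unique color.
Chromatic number = 10.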